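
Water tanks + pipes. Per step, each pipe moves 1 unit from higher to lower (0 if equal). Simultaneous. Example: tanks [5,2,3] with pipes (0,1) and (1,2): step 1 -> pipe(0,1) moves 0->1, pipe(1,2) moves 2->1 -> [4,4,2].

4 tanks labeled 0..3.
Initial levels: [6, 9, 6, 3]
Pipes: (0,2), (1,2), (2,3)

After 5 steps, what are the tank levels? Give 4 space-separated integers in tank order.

Answer: 6 6 6 6

Derivation:
Step 1: flows [0=2,1->2,2->3] -> levels [6 8 6 4]
Step 2: flows [0=2,1->2,2->3] -> levels [6 7 6 5]
Step 3: flows [0=2,1->2,2->3] -> levels [6 6 6 6]
Step 4: flows [0=2,1=2,2=3] -> levels [6 6 6 6]
  -> stable; steps 5..5 unchanged -> [6 6 6 6]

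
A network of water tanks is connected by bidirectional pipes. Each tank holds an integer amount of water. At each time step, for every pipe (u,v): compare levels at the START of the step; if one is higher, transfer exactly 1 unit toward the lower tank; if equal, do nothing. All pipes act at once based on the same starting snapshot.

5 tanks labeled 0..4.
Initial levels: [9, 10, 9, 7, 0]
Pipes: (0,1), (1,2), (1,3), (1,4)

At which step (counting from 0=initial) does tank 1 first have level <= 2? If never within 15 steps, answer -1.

Answer: -1

Derivation:
Step 1: flows [1->0,1->2,1->3,1->4] -> levels [10 6 10 8 1]
Step 2: flows [0->1,2->1,3->1,1->4] -> levels [9 8 9 7 2]
Step 3: flows [0->1,2->1,1->3,1->4] -> levels [8 8 8 8 3]
Step 4: flows [0=1,1=2,1=3,1->4] -> levels [8 7 8 8 4]
Step 5: flows [0->1,2->1,3->1,1->4] -> levels [7 9 7 7 5]
Step 6: flows [1->0,1->2,1->3,1->4] -> levels [8 5 8 8 6]
Step 7: flows [0->1,2->1,3->1,4->1] -> levels [7 9 7 7 5]
  -> period-2 cycle (repeats step 5); tank 1 never drops to <=2
Tank 1 never reaches <=2 within 15 steps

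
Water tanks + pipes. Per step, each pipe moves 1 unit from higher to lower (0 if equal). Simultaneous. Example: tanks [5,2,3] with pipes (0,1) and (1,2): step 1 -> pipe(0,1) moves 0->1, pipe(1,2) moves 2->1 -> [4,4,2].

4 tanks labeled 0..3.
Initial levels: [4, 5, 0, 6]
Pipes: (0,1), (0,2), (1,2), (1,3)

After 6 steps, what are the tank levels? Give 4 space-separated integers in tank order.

Answer: 3 5 4 3

Derivation:
Step 1: flows [1->0,0->2,1->2,3->1] -> levels [4 4 2 5]
Step 2: flows [0=1,0->2,1->2,3->1] -> levels [3 4 4 4]
Step 3: flows [1->0,2->0,1=2,1=3] -> levels [5 3 3 4]
Step 4: flows [0->1,0->2,1=2,3->1] -> levels [3 5 4 3]
Step 5: flows [1->0,2->0,1->2,1->3] -> levels [5 2 4 4]
Step 6: flows [0->1,0->2,2->1,3->1] -> levels [3 5 4 3]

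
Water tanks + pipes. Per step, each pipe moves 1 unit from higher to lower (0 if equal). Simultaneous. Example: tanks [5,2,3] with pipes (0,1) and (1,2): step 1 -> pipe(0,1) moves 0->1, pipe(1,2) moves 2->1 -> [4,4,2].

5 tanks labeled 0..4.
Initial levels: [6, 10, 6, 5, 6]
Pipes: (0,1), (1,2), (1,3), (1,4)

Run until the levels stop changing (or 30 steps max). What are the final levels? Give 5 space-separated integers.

Step 1: flows [1->0,1->2,1->3,1->4] -> levels [7 6 7 6 7]
Step 2: flows [0->1,2->1,1=3,4->1] -> levels [6 9 6 6 6]
Step 3: flows [1->0,1->2,1->3,1->4] -> levels [7 5 7 7 7]
Step 4: flows [0->1,2->1,3->1,4->1] -> levels [6 9 6 6 6]
  -> period-2 cycle: step 4 state = step 2 state; never stabilizes
  -> state at step 30: (30-2) mod 2 = 0, same as step 2 -> [6 9 6 6 6]

Answer: 6 9 6 6 6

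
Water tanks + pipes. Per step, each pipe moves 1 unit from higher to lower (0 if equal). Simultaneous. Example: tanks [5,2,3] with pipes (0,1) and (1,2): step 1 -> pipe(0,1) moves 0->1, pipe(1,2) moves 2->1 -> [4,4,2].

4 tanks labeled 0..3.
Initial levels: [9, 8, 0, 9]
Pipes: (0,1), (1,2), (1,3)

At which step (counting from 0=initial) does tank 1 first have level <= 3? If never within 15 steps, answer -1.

Answer: -1

Derivation:
Step 1: flows [0->1,1->2,3->1] -> levels [8 9 1 8]
Step 2: flows [1->0,1->2,1->3] -> levels [9 6 2 9]
Step 3: flows [0->1,1->2,3->1] -> levels [8 7 3 8]
Step 4: flows [0->1,1->2,3->1] -> levels [7 8 4 7]
Step 5: flows [1->0,1->2,1->3] -> levels [8 5 5 8]
Step 6: flows [0->1,1=2,3->1] -> levels [7 7 5 7]
Step 7: flows [0=1,1->2,1=3] -> levels [7 6 6 7]
Step 8: flows [0->1,1=2,3->1] -> levels [6 8 6 6]
Step 9: flows [1->0,1->2,1->3] -> levels [7 5 7 7]
Step 10: flows [0->1,2->1,3->1] -> levels [6 8 6 6]
  -> period-2 cycle (repeats step 8); tank 1 never drops to <=3
Tank 1 never reaches <=3 within 15 steps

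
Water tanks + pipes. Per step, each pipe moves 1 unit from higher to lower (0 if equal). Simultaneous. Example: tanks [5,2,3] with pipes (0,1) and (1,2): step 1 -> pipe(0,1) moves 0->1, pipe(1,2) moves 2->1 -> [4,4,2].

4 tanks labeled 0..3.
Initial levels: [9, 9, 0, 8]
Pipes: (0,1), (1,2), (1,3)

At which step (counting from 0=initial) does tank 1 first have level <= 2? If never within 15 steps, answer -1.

Answer: -1

Derivation:
Step 1: flows [0=1,1->2,1->3] -> levels [9 7 1 9]
Step 2: flows [0->1,1->2,3->1] -> levels [8 8 2 8]
Step 3: flows [0=1,1->2,1=3] -> levels [8 7 3 8]
Step 4: flows [0->1,1->2,3->1] -> levels [7 8 4 7]
Step 5: flows [1->0,1->2,1->3] -> levels [8 5 5 8]
Step 6: flows [0->1,1=2,3->1] -> levels [7 7 5 7]
Step 7: flows [0=1,1->2,1=3] -> levels [7 6 6 7]
Step 8: flows [0->1,1=2,3->1] -> levels [6 8 6 6]
Step 9: flows [1->0,1->2,1->3] -> levels [7 5 7 7]
Step 10: flows [0->1,2->1,3->1] -> levels [6 8 6 6]
  -> period-2 cycle (repeats step 8); tank 1 never drops to <=2
Tank 1 never reaches <=2 within 15 steps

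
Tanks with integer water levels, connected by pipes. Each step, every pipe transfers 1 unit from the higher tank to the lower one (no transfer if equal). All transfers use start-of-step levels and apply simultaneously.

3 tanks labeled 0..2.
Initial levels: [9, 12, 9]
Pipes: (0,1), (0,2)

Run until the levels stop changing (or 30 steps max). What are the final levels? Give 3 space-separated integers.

Step 1: flows [1->0,0=2] -> levels [10 11 9]
Step 2: flows [1->0,0->2] -> levels [10 10 10]
Step 3: flows [0=1,0=2] -> levels [10 10 10]
  -> stable (no change)

Answer: 10 10 10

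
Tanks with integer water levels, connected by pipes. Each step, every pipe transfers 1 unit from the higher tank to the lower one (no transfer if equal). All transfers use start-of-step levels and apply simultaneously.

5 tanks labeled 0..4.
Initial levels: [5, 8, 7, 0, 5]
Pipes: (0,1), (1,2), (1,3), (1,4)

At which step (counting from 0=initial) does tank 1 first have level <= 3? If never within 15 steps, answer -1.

Answer: 5

Derivation:
Step 1: flows [1->0,1->2,1->3,1->4] -> levels [6 4 8 1 6]
Step 2: flows [0->1,2->1,1->3,4->1] -> levels [5 6 7 2 5]
Step 3: flows [1->0,2->1,1->3,1->4] -> levels [6 4 6 3 6]
Step 4: flows [0->1,2->1,1->3,4->1] -> levels [5 6 5 4 5]
Step 5: flows [1->0,1->2,1->3,1->4] -> levels [6 2 6 5 6]
Tank 1 first reaches <=3 at step 5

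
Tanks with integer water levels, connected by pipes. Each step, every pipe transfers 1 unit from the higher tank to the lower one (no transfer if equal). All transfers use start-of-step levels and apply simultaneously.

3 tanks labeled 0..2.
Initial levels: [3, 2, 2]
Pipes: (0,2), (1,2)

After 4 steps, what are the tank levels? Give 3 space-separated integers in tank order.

Answer: 3 3 1

Derivation:
Step 1: flows [0->2,1=2] -> levels [2 2 3]
Step 2: flows [2->0,2->1] -> levels [3 3 1]
Step 3: flows [0->2,1->2] -> levels [2 2 3]
  -> period-2 cycle: step 3 state = step 1 state
  -> state at step 4: (4-1) mod 2 = 1, same as step 2 -> [3 3 1]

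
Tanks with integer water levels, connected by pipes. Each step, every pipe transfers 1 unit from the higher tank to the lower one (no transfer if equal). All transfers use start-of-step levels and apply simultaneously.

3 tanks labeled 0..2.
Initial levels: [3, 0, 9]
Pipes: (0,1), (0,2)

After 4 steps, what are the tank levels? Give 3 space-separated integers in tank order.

Answer: 4 3 5

Derivation:
Step 1: flows [0->1,2->0] -> levels [3 1 8]
Step 2: flows [0->1,2->0] -> levels [3 2 7]
Step 3: flows [0->1,2->0] -> levels [3 3 6]
Step 4: flows [0=1,2->0] -> levels [4 3 5]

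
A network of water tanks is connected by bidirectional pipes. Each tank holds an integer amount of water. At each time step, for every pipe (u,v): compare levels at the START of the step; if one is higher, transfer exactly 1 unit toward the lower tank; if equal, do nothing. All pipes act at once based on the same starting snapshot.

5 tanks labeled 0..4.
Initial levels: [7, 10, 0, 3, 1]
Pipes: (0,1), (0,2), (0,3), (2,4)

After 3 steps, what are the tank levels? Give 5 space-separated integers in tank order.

Step 1: flows [1->0,0->2,0->3,4->2] -> levels [6 9 2 4 0]
Step 2: flows [1->0,0->2,0->3,2->4] -> levels [5 8 2 5 1]
Step 3: flows [1->0,0->2,0=3,2->4] -> levels [5 7 2 5 2]

Answer: 5 7 2 5 2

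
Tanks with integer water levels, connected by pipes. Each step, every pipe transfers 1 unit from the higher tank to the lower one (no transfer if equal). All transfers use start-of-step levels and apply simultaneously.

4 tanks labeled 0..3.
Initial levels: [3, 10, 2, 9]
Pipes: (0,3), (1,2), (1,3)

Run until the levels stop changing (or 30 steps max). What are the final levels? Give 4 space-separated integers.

Answer: 7 7 5 5

Derivation:
Step 1: flows [3->0,1->2,1->3] -> levels [4 8 3 9]
Step 2: flows [3->0,1->2,3->1] -> levels [5 8 4 7]
Step 3: flows [3->0,1->2,1->3] -> levels [6 6 5 7]
Step 4: flows [3->0,1->2,3->1] -> levels [7 6 6 5]
Step 5: flows [0->3,1=2,1->3] -> levels [6 5 6 7]
Step 6: flows [3->0,2->1,3->1] -> levels [7 7 5 5]
Step 7: flows [0->3,1->2,1->3] -> levels [6 5 6 7]
  -> period-2 cycle: step 7 state = step 5 state; never stabilizes
  -> state at step 30: (30-5) mod 2 = 1, same as step 6 -> [7 7 5 5]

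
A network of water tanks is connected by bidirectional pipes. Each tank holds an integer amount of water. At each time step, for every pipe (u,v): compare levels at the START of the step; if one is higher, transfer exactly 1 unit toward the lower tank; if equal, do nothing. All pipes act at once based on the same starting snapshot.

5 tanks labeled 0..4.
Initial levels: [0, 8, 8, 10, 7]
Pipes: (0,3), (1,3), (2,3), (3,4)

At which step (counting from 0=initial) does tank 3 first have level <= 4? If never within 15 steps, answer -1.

Step 1: flows [3->0,3->1,3->2,3->4] -> levels [1 9 9 6 8]
Step 2: flows [3->0,1->3,2->3,4->3] -> levels [2 8 8 8 7]
Step 3: flows [3->0,1=3,2=3,3->4] -> levels [3 8 8 6 8]
Step 4: flows [3->0,1->3,2->3,4->3] -> levels [4 7 7 8 7]
Step 5: flows [3->0,3->1,3->2,3->4] -> levels [5 8 8 4 8]
Tank 3 first reaches <=4 at step 5

Answer: 5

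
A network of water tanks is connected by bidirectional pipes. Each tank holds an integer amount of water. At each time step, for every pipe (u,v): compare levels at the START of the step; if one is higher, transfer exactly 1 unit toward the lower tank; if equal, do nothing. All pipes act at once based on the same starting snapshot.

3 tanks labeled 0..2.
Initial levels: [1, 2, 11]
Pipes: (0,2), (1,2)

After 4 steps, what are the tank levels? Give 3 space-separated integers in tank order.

Step 1: flows [2->0,2->1] -> levels [2 3 9]
Step 2: flows [2->0,2->1] -> levels [3 4 7]
Step 3: flows [2->0,2->1] -> levels [4 5 5]
Step 4: flows [2->0,1=2] -> levels [5 5 4]

Answer: 5 5 4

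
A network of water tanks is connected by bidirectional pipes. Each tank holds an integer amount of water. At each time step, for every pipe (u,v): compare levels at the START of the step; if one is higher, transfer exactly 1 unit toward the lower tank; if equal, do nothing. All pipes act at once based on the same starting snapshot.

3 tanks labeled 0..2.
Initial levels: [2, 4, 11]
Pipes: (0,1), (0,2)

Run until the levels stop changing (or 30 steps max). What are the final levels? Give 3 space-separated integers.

Step 1: flows [1->0,2->0] -> levels [4 3 10]
Step 2: flows [0->1,2->0] -> levels [4 4 9]
Step 3: flows [0=1,2->0] -> levels [5 4 8]
Step 4: flows [0->1,2->0] -> levels [5 5 7]
Step 5: flows [0=1,2->0] -> levels [6 5 6]
Step 6: flows [0->1,0=2] -> levels [5 6 6]
Step 7: flows [1->0,2->0] -> levels [7 5 5]
Step 8: flows [0->1,0->2] -> levels [5 6 6]
  -> period-2 cycle: step 8 state = step 6 state; never stabilizes
  -> state at step 30: (30-6) mod 2 = 0, same as step 6 -> [5 6 6]

Answer: 5 6 6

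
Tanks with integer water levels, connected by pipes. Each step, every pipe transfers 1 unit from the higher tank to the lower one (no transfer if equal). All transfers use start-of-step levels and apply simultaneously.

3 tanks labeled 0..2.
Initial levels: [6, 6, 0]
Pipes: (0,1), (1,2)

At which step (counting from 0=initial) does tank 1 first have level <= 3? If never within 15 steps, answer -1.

Step 1: flows [0=1,1->2] -> levels [6 5 1]
Step 2: flows [0->1,1->2] -> levels [5 5 2]
Step 3: flows [0=1,1->2] -> levels [5 4 3]
Step 4: flows [0->1,1->2] -> levels [4 4 4]
Step 5: flows [0=1,1=2] -> levels [4 4 4]
  -> stable; tank 1 stays at 4 > 3
Tank 1 never reaches <=3 within 15 steps

Answer: -1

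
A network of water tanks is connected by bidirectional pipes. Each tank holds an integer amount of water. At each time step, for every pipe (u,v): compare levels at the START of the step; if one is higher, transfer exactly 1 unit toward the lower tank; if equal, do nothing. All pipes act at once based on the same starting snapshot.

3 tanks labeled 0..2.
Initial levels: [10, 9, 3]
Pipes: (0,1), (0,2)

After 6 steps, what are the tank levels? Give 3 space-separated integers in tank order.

Answer: 6 8 8

Derivation:
Step 1: flows [0->1,0->2] -> levels [8 10 4]
Step 2: flows [1->0,0->2] -> levels [8 9 5]
Step 3: flows [1->0,0->2] -> levels [8 8 6]
Step 4: flows [0=1,0->2] -> levels [7 8 7]
Step 5: flows [1->0,0=2] -> levels [8 7 7]
Step 6: flows [0->1,0->2] -> levels [6 8 8]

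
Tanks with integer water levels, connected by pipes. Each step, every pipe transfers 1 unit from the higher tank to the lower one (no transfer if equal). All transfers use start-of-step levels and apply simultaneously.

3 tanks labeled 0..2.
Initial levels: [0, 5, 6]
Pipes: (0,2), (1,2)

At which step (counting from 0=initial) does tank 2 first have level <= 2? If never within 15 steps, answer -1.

Answer: -1

Derivation:
Step 1: flows [2->0,2->1] -> levels [1 6 4]
Step 2: flows [2->0,1->2] -> levels [2 5 4]
Step 3: flows [2->0,1->2] -> levels [3 4 4]
Step 4: flows [2->0,1=2] -> levels [4 4 3]
Step 5: flows [0->2,1->2] -> levels [3 3 5]
Step 6: flows [2->0,2->1] -> levels [4 4 3]
  -> period-2 cycle (repeats step 4); tank 2 never drops to <=2
Tank 2 never reaches <=2 within 15 steps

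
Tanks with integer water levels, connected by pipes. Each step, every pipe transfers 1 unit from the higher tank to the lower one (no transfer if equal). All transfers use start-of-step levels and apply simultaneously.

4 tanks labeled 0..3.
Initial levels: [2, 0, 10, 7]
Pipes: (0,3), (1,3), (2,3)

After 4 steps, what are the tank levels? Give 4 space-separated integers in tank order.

Answer: 4 4 6 5

Derivation:
Step 1: flows [3->0,3->1,2->3] -> levels [3 1 9 6]
Step 2: flows [3->0,3->1,2->3] -> levels [4 2 8 5]
Step 3: flows [3->0,3->1,2->3] -> levels [5 3 7 4]
Step 4: flows [0->3,3->1,2->3] -> levels [4 4 6 5]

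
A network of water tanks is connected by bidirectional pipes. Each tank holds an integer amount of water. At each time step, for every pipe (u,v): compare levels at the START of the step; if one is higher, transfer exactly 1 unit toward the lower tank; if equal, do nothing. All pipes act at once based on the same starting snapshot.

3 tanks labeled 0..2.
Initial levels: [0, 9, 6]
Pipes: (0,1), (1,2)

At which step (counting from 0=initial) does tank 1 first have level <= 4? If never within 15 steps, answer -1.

Step 1: flows [1->0,1->2] -> levels [1 7 7]
Step 2: flows [1->0,1=2] -> levels [2 6 7]
Step 3: flows [1->0,2->1] -> levels [3 6 6]
Step 4: flows [1->0,1=2] -> levels [4 5 6]
Step 5: flows [1->0,2->1] -> levels [5 5 5]
Step 6: flows [0=1,1=2] -> levels [5 5 5]
  -> stable; tank 1 stays at 5 > 4
Tank 1 never reaches <=4 within 15 steps

Answer: -1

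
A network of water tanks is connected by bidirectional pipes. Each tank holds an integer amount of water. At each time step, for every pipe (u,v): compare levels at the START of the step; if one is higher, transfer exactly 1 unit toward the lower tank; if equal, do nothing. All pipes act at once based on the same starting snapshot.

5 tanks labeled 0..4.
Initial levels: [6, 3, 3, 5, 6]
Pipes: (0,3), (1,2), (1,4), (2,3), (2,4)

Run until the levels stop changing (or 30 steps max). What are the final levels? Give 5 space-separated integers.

Step 1: flows [0->3,1=2,4->1,3->2,4->2] -> levels [5 4 5 5 4]
Step 2: flows [0=3,2->1,1=4,2=3,2->4] -> levels [5 5 3 5 5]
Step 3: flows [0=3,1->2,1=4,3->2,4->2] -> levels [5 4 6 4 4]
Step 4: flows [0->3,2->1,1=4,2->3,2->4] -> levels [4 5 3 6 5]
Step 5: flows [3->0,1->2,1=4,3->2,4->2] -> levels [5 4 6 4 4]
  -> period-2 cycle: step 5 state = step 3 state; never stabilizes
  -> state at step 30: (30-3) mod 2 = 1, same as step 4 -> [4 5 3 6 5]

Answer: 4 5 3 6 5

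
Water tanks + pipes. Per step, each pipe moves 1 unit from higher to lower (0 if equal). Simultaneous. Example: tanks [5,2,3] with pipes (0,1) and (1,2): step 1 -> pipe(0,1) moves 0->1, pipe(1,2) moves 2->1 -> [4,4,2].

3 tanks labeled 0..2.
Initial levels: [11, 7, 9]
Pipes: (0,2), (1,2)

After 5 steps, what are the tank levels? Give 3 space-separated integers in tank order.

Step 1: flows [0->2,2->1] -> levels [10 8 9]
Step 2: flows [0->2,2->1] -> levels [9 9 9]
Step 3: flows [0=2,1=2] -> levels [9 9 9]
  -> stable; steps 4..5 unchanged -> [9 9 9]

Answer: 9 9 9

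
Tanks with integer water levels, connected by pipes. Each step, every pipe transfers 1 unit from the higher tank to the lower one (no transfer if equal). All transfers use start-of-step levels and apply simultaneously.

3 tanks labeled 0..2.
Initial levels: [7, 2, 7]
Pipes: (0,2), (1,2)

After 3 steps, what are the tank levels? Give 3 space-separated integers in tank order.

Step 1: flows [0=2,2->1] -> levels [7 3 6]
Step 2: flows [0->2,2->1] -> levels [6 4 6]
Step 3: flows [0=2,2->1] -> levels [6 5 5]

Answer: 6 5 5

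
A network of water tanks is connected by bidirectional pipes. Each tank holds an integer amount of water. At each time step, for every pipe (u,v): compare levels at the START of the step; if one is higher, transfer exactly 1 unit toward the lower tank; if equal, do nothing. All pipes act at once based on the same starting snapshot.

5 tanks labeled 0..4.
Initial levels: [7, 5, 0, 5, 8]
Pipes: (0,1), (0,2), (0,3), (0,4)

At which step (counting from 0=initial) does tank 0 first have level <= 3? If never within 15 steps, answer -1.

Step 1: flows [0->1,0->2,0->3,4->0] -> levels [5 6 1 6 7]
Step 2: flows [1->0,0->2,3->0,4->0] -> levels [7 5 2 5 6]
Step 3: flows [0->1,0->2,0->3,0->4] -> levels [3 6 3 6 7]
Tank 0 first reaches <=3 at step 3

Answer: 3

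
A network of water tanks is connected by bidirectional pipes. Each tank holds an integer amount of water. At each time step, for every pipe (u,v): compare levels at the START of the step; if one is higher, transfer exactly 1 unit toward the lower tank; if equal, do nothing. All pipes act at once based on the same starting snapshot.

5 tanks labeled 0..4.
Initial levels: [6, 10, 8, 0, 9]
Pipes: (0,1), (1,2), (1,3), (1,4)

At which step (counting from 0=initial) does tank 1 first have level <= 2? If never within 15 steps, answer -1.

Step 1: flows [1->0,1->2,1->3,1->4] -> levels [7 6 9 1 10]
Step 2: flows [0->1,2->1,1->3,4->1] -> levels [6 8 8 2 9]
Step 3: flows [1->0,1=2,1->3,4->1] -> levels [7 7 8 3 8]
Step 4: flows [0=1,2->1,1->3,4->1] -> levels [7 8 7 4 7]
Step 5: flows [1->0,1->2,1->3,1->4] -> levels [8 4 8 5 8]
Step 6: flows [0->1,2->1,3->1,4->1] -> levels [7 8 7 4 7]
  -> period-2 cycle (repeats step 4); tank 1 never drops to <=2
Tank 1 never reaches <=2 within 15 steps

Answer: -1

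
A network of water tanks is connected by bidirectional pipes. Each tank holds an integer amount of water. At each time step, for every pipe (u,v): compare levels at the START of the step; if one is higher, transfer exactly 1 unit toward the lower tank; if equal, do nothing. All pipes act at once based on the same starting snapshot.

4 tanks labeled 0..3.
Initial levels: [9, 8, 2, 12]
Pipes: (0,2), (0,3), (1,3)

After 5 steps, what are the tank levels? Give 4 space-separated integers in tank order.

Step 1: flows [0->2,3->0,3->1] -> levels [9 9 3 10]
Step 2: flows [0->2,3->0,3->1] -> levels [9 10 4 8]
Step 3: flows [0->2,0->3,1->3] -> levels [7 9 5 10]
Step 4: flows [0->2,3->0,3->1] -> levels [7 10 6 8]
Step 5: flows [0->2,3->0,1->3] -> levels [7 9 7 8]

Answer: 7 9 7 8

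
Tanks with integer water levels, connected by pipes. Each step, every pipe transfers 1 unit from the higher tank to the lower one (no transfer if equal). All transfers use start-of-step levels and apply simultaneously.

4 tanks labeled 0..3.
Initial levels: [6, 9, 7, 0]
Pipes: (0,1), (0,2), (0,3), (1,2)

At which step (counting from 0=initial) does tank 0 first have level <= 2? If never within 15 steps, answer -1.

Step 1: flows [1->0,2->0,0->3,1->2] -> levels [7 7 7 1]
Step 2: flows [0=1,0=2,0->3,1=2] -> levels [6 7 7 2]
Step 3: flows [1->0,2->0,0->3,1=2] -> levels [7 6 6 3]
Step 4: flows [0->1,0->2,0->3,1=2] -> levels [4 7 7 4]
Step 5: flows [1->0,2->0,0=3,1=2] -> levels [6 6 6 4]
Step 6: flows [0=1,0=2,0->3,1=2] -> levels [5 6 6 5]
Step 7: flows [1->0,2->0,0=3,1=2] -> levels [7 5 5 5]
Step 8: flows [0->1,0->2,0->3,1=2] -> levels [4 6 6 6]
Step 9: flows [1->0,2->0,3->0,1=2] -> levels [7 5 5 5]
  -> period-2 cycle (repeats step 7); tank 0 never drops to <=2
Tank 0 never reaches <=2 within 15 steps

Answer: -1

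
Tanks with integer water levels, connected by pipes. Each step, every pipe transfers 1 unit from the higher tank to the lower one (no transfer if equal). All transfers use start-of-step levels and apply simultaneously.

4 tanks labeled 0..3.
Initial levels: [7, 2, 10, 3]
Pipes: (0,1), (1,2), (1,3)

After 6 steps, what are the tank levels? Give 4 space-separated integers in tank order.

Answer: 5 7 5 5

Derivation:
Step 1: flows [0->1,2->1,3->1] -> levels [6 5 9 2]
Step 2: flows [0->1,2->1,1->3] -> levels [5 6 8 3]
Step 3: flows [1->0,2->1,1->3] -> levels [6 5 7 4]
Step 4: flows [0->1,2->1,1->3] -> levels [5 6 6 5]
Step 5: flows [1->0,1=2,1->3] -> levels [6 4 6 6]
Step 6: flows [0->1,2->1,3->1] -> levels [5 7 5 5]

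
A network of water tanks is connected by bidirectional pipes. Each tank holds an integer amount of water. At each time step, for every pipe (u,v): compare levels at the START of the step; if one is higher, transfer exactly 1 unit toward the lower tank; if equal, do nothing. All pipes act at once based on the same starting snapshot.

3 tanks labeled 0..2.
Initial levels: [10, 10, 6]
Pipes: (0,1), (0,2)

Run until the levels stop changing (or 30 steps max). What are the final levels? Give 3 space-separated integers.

Answer: 10 8 8

Derivation:
Step 1: flows [0=1,0->2] -> levels [9 10 7]
Step 2: flows [1->0,0->2] -> levels [9 9 8]
Step 3: flows [0=1,0->2] -> levels [8 9 9]
Step 4: flows [1->0,2->0] -> levels [10 8 8]
Step 5: flows [0->1,0->2] -> levels [8 9 9]
  -> period-2 cycle: step 5 state = step 3 state; never stabilizes
  -> state at step 30: (30-3) mod 2 = 1, same as step 4 -> [10 8 8]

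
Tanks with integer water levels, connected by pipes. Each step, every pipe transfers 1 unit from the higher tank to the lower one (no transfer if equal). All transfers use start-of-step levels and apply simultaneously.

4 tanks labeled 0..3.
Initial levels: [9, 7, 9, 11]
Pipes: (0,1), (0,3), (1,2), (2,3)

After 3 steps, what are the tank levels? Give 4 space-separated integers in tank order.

Step 1: flows [0->1,3->0,2->1,3->2] -> levels [9 9 9 9]
Step 2: flows [0=1,0=3,1=2,2=3] -> levels [9 9 9 9]
  -> stable; steps 3..3 unchanged -> [9 9 9 9]

Answer: 9 9 9 9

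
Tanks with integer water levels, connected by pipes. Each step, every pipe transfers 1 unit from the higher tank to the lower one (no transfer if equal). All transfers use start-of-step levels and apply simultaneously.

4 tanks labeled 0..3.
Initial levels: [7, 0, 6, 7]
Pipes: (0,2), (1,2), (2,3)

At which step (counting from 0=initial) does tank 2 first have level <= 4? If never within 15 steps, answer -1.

Answer: 2

Derivation:
Step 1: flows [0->2,2->1,3->2] -> levels [6 1 7 6]
Step 2: flows [2->0,2->1,2->3] -> levels [7 2 4 7]
Tank 2 first reaches <=4 at step 2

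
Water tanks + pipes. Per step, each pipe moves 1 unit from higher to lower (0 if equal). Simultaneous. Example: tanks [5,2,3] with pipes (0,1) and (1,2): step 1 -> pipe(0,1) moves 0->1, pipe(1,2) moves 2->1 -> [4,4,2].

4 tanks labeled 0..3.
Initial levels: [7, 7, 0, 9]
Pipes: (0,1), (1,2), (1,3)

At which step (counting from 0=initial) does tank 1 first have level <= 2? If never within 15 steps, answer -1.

Answer: -1

Derivation:
Step 1: flows [0=1,1->2,3->1] -> levels [7 7 1 8]
Step 2: flows [0=1,1->2,3->1] -> levels [7 7 2 7]
Step 3: flows [0=1,1->2,1=3] -> levels [7 6 3 7]
Step 4: flows [0->1,1->2,3->1] -> levels [6 7 4 6]
Step 5: flows [1->0,1->2,1->3] -> levels [7 4 5 7]
Step 6: flows [0->1,2->1,3->1] -> levels [6 7 4 6]
  -> period-2 cycle (repeats step 4); tank 1 never drops to <=2
Tank 1 never reaches <=2 within 15 steps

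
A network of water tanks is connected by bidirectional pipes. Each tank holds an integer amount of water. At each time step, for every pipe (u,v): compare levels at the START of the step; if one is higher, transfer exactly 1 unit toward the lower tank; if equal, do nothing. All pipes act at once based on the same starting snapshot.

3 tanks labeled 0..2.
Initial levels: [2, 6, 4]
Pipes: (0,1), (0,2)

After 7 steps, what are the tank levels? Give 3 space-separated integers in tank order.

Step 1: flows [1->0,2->0] -> levels [4 5 3]
Step 2: flows [1->0,0->2] -> levels [4 4 4]
Step 3: flows [0=1,0=2] -> levels [4 4 4]
  -> stable; steps 4..7 unchanged -> [4 4 4]

Answer: 4 4 4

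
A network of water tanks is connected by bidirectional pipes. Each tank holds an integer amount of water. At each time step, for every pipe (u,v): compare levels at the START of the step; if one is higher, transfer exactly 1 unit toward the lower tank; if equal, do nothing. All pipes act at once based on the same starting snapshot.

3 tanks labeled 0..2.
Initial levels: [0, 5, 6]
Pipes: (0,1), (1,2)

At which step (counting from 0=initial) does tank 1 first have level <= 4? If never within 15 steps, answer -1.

Step 1: flows [1->0,2->1] -> levels [1 5 5]
Step 2: flows [1->0,1=2] -> levels [2 4 5]
Tank 1 first reaches <=4 at step 2

Answer: 2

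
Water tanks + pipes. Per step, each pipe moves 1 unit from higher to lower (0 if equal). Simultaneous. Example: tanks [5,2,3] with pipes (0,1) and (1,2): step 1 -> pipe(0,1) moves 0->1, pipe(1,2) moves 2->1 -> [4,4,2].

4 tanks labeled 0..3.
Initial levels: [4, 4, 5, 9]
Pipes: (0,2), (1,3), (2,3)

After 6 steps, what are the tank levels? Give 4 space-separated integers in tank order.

Answer: 5 6 6 5

Derivation:
Step 1: flows [2->0,3->1,3->2] -> levels [5 5 5 7]
Step 2: flows [0=2,3->1,3->2] -> levels [5 6 6 5]
Step 3: flows [2->0,1->3,2->3] -> levels [6 5 4 7]
Step 4: flows [0->2,3->1,3->2] -> levels [5 6 6 5]
  -> period-2 cycle: step 4 state = step 2 state
  -> state at step 6: (6-2) mod 2 = 0, same as step 2 -> [5 6 6 5]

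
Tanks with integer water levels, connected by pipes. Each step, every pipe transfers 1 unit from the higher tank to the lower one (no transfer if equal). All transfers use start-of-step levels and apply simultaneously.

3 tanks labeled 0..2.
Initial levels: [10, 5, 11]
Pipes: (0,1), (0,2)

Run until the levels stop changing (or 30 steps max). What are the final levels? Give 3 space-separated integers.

Step 1: flows [0->1,2->0] -> levels [10 6 10]
Step 2: flows [0->1,0=2] -> levels [9 7 10]
Step 3: flows [0->1,2->0] -> levels [9 8 9]
Step 4: flows [0->1,0=2] -> levels [8 9 9]
Step 5: flows [1->0,2->0] -> levels [10 8 8]
Step 6: flows [0->1,0->2] -> levels [8 9 9]
  -> period-2 cycle: step 6 state = step 4 state; never stabilizes
  -> state at step 30: (30-4) mod 2 = 0, same as step 4 -> [8 9 9]

Answer: 8 9 9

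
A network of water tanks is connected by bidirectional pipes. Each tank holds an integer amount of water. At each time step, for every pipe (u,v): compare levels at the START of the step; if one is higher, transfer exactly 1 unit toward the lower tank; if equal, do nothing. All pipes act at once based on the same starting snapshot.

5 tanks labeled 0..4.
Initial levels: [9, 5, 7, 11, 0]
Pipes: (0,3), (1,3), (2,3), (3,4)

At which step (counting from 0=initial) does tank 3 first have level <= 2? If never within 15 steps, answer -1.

Step 1: flows [3->0,3->1,3->2,3->4] -> levels [10 6 8 7 1]
Step 2: flows [0->3,3->1,2->3,3->4] -> levels [9 7 7 7 2]
Step 3: flows [0->3,1=3,2=3,3->4] -> levels [8 7 7 7 3]
Step 4: flows [0->3,1=3,2=3,3->4] -> levels [7 7 7 7 4]
Step 5: flows [0=3,1=3,2=3,3->4] -> levels [7 7 7 6 5]
Step 6: flows [0->3,1->3,2->3,3->4] -> levels [6 6 6 8 6]
Step 7: flows [3->0,3->1,3->2,3->4] -> levels [7 7 7 4 7]
Step 8: flows [0->3,1->3,2->3,4->3] -> levels [6 6 6 8 6]
  -> period-2 cycle (repeats step 6); tank 3 never drops to <=2
Tank 3 never reaches <=2 within 15 steps

Answer: -1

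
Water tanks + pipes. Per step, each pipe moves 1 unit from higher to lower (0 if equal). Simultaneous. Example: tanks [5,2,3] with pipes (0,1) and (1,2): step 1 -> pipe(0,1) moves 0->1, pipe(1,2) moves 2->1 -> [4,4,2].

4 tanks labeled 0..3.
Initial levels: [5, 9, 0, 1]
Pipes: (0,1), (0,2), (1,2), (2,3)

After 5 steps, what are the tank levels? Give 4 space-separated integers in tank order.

Answer: 4 4 5 2

Derivation:
Step 1: flows [1->0,0->2,1->2,3->2] -> levels [5 7 3 0]
Step 2: flows [1->0,0->2,1->2,2->3] -> levels [5 5 4 1]
Step 3: flows [0=1,0->2,1->2,2->3] -> levels [4 4 5 2]
Step 4: flows [0=1,2->0,2->1,2->3] -> levels [5 5 2 3]
Step 5: flows [0=1,0->2,1->2,3->2] -> levels [4 4 5 2]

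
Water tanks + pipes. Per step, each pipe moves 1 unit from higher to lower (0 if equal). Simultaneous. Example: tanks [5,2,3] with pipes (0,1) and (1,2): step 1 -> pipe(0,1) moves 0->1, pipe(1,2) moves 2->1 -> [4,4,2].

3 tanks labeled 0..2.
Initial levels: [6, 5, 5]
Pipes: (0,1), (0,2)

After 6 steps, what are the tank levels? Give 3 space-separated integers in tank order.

Step 1: flows [0->1,0->2] -> levels [4 6 6]
Step 2: flows [1->0,2->0] -> levels [6 5 5]
  -> period-2 cycle: step 2 state = step 0 state
  -> state at step 6: (6-0) mod 2 = 0, same as step 0 -> [6 5 5]

Answer: 6 5 5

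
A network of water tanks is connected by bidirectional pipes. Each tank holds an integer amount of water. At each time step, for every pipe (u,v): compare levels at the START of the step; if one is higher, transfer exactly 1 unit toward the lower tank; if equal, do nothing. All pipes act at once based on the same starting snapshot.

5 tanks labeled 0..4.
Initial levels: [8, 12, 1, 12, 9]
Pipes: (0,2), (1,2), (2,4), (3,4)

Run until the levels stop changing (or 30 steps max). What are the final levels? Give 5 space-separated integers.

Answer: 8 8 9 9 8

Derivation:
Step 1: flows [0->2,1->2,4->2,3->4] -> levels [7 11 4 11 9]
Step 2: flows [0->2,1->2,4->2,3->4] -> levels [6 10 7 10 9]
Step 3: flows [2->0,1->2,4->2,3->4] -> levels [7 9 8 9 9]
Step 4: flows [2->0,1->2,4->2,3=4] -> levels [8 8 9 9 8]
Step 5: flows [2->0,2->1,2->4,3->4] -> levels [9 9 6 8 10]
Step 6: flows [0->2,1->2,4->2,4->3] -> levels [8 8 9 9 8]
  -> period-2 cycle: step 6 state = step 4 state; never stabilizes
  -> state at step 30: (30-4) mod 2 = 0, same as step 4 -> [8 8 9 9 8]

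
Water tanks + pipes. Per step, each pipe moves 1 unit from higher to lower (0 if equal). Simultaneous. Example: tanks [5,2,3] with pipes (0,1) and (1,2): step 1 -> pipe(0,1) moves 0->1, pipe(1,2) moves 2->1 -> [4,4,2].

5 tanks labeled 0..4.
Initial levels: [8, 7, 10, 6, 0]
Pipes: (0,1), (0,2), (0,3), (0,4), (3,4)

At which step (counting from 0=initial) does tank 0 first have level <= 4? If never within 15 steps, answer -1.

Step 1: flows [0->1,2->0,0->3,0->4,3->4] -> levels [6 8 9 6 2]
Step 2: flows [1->0,2->0,0=3,0->4,3->4] -> levels [7 7 8 5 4]
Step 3: flows [0=1,2->0,0->3,0->4,3->4] -> levels [6 7 7 5 6]
Step 4: flows [1->0,2->0,0->3,0=4,4->3] -> levels [7 6 6 7 5]
Step 5: flows [0->1,0->2,0=3,0->4,3->4] -> levels [4 7 7 6 7]
Tank 0 first reaches <=4 at step 5

Answer: 5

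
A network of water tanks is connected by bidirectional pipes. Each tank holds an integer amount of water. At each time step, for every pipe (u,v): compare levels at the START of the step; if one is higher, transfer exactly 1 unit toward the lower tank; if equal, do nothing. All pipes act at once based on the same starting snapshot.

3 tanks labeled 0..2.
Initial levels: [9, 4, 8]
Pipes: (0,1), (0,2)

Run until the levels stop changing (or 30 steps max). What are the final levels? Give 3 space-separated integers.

Answer: 7 7 7

Derivation:
Step 1: flows [0->1,0->2] -> levels [7 5 9]
Step 2: flows [0->1,2->0] -> levels [7 6 8]
Step 3: flows [0->1,2->0] -> levels [7 7 7]
Step 4: flows [0=1,0=2] -> levels [7 7 7]
  -> stable (no change)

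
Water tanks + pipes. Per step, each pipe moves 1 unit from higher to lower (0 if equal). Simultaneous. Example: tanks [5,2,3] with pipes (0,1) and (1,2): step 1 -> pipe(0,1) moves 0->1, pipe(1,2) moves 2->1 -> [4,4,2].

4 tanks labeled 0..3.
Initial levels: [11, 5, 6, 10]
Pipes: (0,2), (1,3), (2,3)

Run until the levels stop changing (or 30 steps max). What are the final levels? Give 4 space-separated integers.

Step 1: flows [0->2,3->1,3->2] -> levels [10 6 8 8]
Step 2: flows [0->2,3->1,2=3] -> levels [9 7 9 7]
Step 3: flows [0=2,1=3,2->3] -> levels [9 7 8 8]
Step 4: flows [0->2,3->1,2=3] -> levels [8 8 9 7]
Step 5: flows [2->0,1->3,2->3] -> levels [9 7 7 9]
Step 6: flows [0->2,3->1,3->2] -> levels [8 8 9 7]
  -> period-2 cycle: step 6 state = step 4 state; never stabilizes
  -> state at step 30: (30-4) mod 2 = 0, same as step 4 -> [8 8 9 7]

Answer: 8 8 9 7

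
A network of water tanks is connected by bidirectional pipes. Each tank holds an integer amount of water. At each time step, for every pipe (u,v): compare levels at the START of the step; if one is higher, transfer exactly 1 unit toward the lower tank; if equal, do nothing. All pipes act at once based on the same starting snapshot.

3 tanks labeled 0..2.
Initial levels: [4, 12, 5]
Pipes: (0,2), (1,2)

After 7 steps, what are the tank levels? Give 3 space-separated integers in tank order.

Answer: 7 7 7

Derivation:
Step 1: flows [2->0,1->2] -> levels [5 11 5]
Step 2: flows [0=2,1->2] -> levels [5 10 6]
Step 3: flows [2->0,1->2] -> levels [6 9 6]
Step 4: flows [0=2,1->2] -> levels [6 8 7]
Step 5: flows [2->0,1->2] -> levels [7 7 7]
Step 6: flows [0=2,1=2] -> levels [7 7 7]
  -> stable; steps 7..7 unchanged -> [7 7 7]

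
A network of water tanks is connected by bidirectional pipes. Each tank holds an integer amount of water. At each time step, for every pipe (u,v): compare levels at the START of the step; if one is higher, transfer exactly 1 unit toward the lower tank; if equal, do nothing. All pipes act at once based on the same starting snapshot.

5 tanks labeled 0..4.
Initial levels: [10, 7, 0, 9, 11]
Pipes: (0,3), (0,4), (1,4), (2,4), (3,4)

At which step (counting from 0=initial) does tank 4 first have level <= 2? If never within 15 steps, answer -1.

Step 1: flows [0->3,4->0,4->1,4->2,4->3] -> levels [10 8 1 11 7]
Step 2: flows [3->0,0->4,1->4,4->2,3->4] -> levels [10 7 2 9 9]
Step 3: flows [0->3,0->4,4->1,4->2,3=4] -> levels [8 8 3 10 8]
Step 4: flows [3->0,0=4,1=4,4->2,3->4] -> levels [9 8 4 8 8]
Step 5: flows [0->3,0->4,1=4,4->2,3=4] -> levels [7 8 5 9 8]
Step 6: flows [3->0,4->0,1=4,4->2,3->4] -> levels [9 8 6 7 7]
Step 7: flows [0->3,0->4,1->4,4->2,3=4] -> levels [7 7 7 8 8]
Step 8: flows [3->0,4->0,4->1,4->2,3=4] -> levels [9 8 8 7 5]
Step 9: flows [0->3,0->4,1->4,2->4,3->4] -> levels [7 7 7 7 9]
Step 10: flows [0=3,4->0,4->1,4->2,4->3] -> levels [8 8 8 8 5]
Step 11: flows [0=3,0->4,1->4,2->4,3->4] -> levels [7 7 7 7 9]
  -> period-2 cycle (repeats step 9); tank 4 never drops to <=2
Tank 4 never reaches <=2 within 15 steps

Answer: -1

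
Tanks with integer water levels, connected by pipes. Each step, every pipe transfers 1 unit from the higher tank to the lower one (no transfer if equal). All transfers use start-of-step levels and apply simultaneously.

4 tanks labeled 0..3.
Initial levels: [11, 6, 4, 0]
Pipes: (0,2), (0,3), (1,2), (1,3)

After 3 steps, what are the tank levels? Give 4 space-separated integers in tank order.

Step 1: flows [0->2,0->3,1->2,1->3] -> levels [9 4 6 2]
Step 2: flows [0->2,0->3,2->1,1->3] -> levels [7 4 6 4]
Step 3: flows [0->2,0->3,2->1,1=3] -> levels [5 5 6 5]

Answer: 5 5 6 5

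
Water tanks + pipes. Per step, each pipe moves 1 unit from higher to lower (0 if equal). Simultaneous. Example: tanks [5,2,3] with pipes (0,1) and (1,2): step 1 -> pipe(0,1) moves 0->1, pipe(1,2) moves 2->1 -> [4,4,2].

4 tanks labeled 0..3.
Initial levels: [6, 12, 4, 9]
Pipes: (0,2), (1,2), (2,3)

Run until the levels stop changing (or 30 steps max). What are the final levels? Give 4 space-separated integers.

Answer: 7 8 9 7

Derivation:
Step 1: flows [0->2,1->2,3->2] -> levels [5 11 7 8]
Step 2: flows [2->0,1->2,3->2] -> levels [6 10 8 7]
Step 3: flows [2->0,1->2,2->3] -> levels [7 9 7 8]
Step 4: flows [0=2,1->2,3->2] -> levels [7 8 9 7]
Step 5: flows [2->0,2->1,2->3] -> levels [8 9 6 8]
Step 6: flows [0->2,1->2,3->2] -> levels [7 8 9 7]
  -> period-2 cycle: step 6 state = step 4 state; never stabilizes
  -> state at step 30: (30-4) mod 2 = 0, same as step 4 -> [7 8 9 7]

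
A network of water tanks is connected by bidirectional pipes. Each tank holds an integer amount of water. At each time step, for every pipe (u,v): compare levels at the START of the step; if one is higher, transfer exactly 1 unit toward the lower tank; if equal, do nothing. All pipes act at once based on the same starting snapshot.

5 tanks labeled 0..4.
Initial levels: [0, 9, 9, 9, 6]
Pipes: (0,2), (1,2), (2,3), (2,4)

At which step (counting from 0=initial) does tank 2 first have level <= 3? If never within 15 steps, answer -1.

Step 1: flows [2->0,1=2,2=3,2->4] -> levels [1 9 7 9 7]
Step 2: flows [2->0,1->2,3->2,2=4] -> levels [2 8 8 8 7]
Step 3: flows [2->0,1=2,2=3,2->4] -> levels [3 8 6 8 8]
Step 4: flows [2->0,1->2,3->2,4->2] -> levels [4 7 8 7 7]
Step 5: flows [2->0,2->1,2->3,2->4] -> levels [5 8 4 8 8]
Step 6: flows [0->2,1->2,3->2,4->2] -> levels [4 7 8 7 7]
  -> period-2 cycle (repeats step 4); tank 2 never drops to <=3
Tank 2 never reaches <=3 within 15 steps

Answer: -1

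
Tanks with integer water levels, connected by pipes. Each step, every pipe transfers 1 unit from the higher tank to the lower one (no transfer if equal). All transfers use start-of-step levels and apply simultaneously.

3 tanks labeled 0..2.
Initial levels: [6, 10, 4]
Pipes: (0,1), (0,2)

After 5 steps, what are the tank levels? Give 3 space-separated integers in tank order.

Answer: 8 6 6

Derivation:
Step 1: flows [1->0,0->2] -> levels [6 9 5]
Step 2: flows [1->0,0->2] -> levels [6 8 6]
Step 3: flows [1->0,0=2] -> levels [7 7 6]
Step 4: flows [0=1,0->2] -> levels [6 7 7]
Step 5: flows [1->0,2->0] -> levels [8 6 6]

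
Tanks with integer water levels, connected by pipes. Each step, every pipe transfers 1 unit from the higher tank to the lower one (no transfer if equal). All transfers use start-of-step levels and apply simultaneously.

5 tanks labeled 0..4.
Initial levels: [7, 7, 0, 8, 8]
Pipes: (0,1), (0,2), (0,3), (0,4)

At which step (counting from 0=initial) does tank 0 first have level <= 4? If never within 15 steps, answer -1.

Step 1: flows [0=1,0->2,3->0,4->0] -> levels [8 7 1 7 7]
Step 2: flows [0->1,0->2,0->3,0->4] -> levels [4 8 2 8 8]
Tank 0 first reaches <=4 at step 2

Answer: 2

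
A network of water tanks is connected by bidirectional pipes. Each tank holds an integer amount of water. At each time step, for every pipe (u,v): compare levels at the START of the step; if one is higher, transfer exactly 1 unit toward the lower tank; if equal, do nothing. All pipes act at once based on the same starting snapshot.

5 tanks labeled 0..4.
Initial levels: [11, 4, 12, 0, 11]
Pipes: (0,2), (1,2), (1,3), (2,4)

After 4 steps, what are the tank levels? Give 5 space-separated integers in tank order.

Step 1: flows [2->0,2->1,1->3,2->4] -> levels [12 4 9 1 12]
Step 2: flows [0->2,2->1,1->3,4->2] -> levels [11 4 10 2 11]
Step 3: flows [0->2,2->1,1->3,4->2] -> levels [10 4 11 3 10]
Step 4: flows [2->0,2->1,1->3,2->4] -> levels [11 4 8 4 11]

Answer: 11 4 8 4 11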